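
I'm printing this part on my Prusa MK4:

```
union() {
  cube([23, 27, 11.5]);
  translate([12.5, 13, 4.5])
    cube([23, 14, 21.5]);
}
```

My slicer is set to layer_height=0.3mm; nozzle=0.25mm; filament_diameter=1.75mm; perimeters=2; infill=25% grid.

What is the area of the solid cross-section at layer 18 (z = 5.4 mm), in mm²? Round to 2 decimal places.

At z = 5.4 mm: the cube (footprint 23×27) is included at this height (area 621.00 mm²); the cube at (12.5, 13) is present — its section is the full 23×14 rectangle (area 322.00 mm²); Taking the union: the regions partially overlap — summed areas 943.00 mm² minus the doubly-counted overlap 147.00 mm² gives 796.00 mm² — area = 796.00 mm². Overall, the cross-section is a single solid region. Net area = 796.00 mm².

796.00 mm²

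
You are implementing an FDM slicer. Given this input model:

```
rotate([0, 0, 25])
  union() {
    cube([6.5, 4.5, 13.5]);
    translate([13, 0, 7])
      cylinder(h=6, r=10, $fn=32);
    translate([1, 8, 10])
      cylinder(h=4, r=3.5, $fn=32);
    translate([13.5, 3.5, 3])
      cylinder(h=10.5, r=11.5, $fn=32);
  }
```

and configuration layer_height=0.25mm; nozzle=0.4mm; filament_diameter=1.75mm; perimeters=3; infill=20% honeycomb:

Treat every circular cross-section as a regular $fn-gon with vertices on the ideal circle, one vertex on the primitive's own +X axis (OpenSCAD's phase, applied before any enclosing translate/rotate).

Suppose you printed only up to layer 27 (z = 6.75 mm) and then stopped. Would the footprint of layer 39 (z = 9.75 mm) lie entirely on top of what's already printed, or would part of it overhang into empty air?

part overhangs

Compare the two slices. At z = 6.75: the cube is present — its section is the full 6.5×4.5 rectangle (area 29.25 mm²); the cylinder at (13, 0) is absent (z outside [7, 13]); the cylinder at (1, 8) is absent (z outside [10, 14]); the r=11.5 cylinder at (13.5, 3.5) contributes a regular 32-gon of circumradius 11.5 (area = (32/2)·11.500²·sin(360°/32) = 412.81 mm²); Taking the union: the regions partially overlap — summed areas 442.06 mm² minus the doubly-counted overlap 19.44 mm² gives 422.63 mm² — area = 422.63 mm²; (rotated 25° about Z; rotation is an isometry so areas/perimeters/island counts are preserved). At z = 9.75: the cube (footprint 6.5×4.5) is included at this height (area 29.25 mm²); the r=10 cylinder at (13, 0) gives a regular 32-gon of circumradius 10 (constant along its height) (area = (32/2)·10.000²·sin(360°/32) = 312.14 mm²); the cylinder at (1, 8) is not intersected at this z (z outside [10, 14]); the r=11.5 cylinder at (13.5, 3.5) gives a regular 32-gon of circumradius 11.5 (constant along its height) (area = (32/2)·11.500²·sin(360°/32) = 412.81 mm²); Merging all regions: the regions partially overlap — summed areas 754.21 mm² minus the doubly-counted overlap 299.52 mm² gives 454.69 mm² — area = 454.69 mm²; (whole slice rotated 25° about Z — lengths, areas and connectivity unchanged). Checking containment: at z = 9.75 the cross-section extends beyond the z = 6.75 cross-section by about 32.06 mm².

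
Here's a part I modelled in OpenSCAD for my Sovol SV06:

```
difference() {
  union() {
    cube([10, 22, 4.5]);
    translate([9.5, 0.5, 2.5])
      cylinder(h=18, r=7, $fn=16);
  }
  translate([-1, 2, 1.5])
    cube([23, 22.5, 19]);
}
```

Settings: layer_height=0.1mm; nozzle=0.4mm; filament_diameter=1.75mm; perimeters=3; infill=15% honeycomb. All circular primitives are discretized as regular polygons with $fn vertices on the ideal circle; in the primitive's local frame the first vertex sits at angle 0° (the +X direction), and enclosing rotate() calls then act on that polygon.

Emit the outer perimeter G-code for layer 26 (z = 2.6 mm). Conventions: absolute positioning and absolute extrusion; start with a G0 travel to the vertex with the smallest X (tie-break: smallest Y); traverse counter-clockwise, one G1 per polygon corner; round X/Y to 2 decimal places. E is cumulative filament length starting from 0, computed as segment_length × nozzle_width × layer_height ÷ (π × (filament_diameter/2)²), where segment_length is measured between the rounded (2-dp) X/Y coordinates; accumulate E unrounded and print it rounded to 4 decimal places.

G0 X0.00 Y0.00 Z2.60
G1 X2.60 Y0.00 E0.0432
G1 X3.03 Y-2.18 E0.0802
G1 X4.55 Y-4.45 E0.1256
G1 X6.82 Y-5.97 E0.1711
G1 X9.50 Y-6.50 E0.2165
G1 X12.18 Y-5.97 E0.2619
G1 X14.45 Y-4.45 E0.3073
G1 X15.97 Y-2.18 E0.3528
G1 X16.50 Y0.50 E0.3982
G1 X16.20 Y2.00 E0.4237
G1 X0.00 Y2.00 E0.6931
G1 X0.00 Y0.00 E0.7263

At z = 2.6 mm: the 10×22 cube contributes its full rectangle; the cylinder at (9.5, 0.5): section is a regular 16-gon, circumradius r=7; Combining (union): the regions partially overlap (shared area 44.70 mm²), so overlapping operands fuse into one piece — 1 connected region; the 23×22.5 cube at (-1, 2) contributes its full rectangle; Subtracting the remaining from the first: starting from that combined region, the 23×22.5 cube at (-1, 2) partially overlaps it — only the 224.50 mm² overlap (of its 517.50 mm²) is removed, clipping the outline — 1 connected region. The outline is a single polygon with 12 vertices. Extrusion per mm of travel: 0.4 × 0.1 / (π × 0.875²) = 0.016630. Accumulating E over each segment gives final E = 0.7263.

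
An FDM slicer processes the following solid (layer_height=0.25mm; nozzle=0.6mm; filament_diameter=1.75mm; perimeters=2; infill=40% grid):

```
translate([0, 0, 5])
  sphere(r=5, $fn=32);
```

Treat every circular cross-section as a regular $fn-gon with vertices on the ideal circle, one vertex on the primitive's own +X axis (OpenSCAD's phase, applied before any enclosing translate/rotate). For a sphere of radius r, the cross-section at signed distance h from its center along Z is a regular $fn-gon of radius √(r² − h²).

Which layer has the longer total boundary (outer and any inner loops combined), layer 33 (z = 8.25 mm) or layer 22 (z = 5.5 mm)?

layer 22 (z = 5.5 mm)

Layer 33 (z = 8.25): the r=5 sphere contributes a regular 32-gon of circumradius √(5²−3.25²) = 3.800 (perimeter = 2·32·3.800·sin(180°/32) = 23.84 mm). So its perimeter = 23.84 mm. Layer 22 (z = 5.5): the sphere: section is a regular 32-gon, circumradius = √(r²−h²) = √(5²−0.5²) = 4.975 (perimeter = 2·32·4.975·sin(180°/32) = 31.21 mm). So its perimeter = 31.21 mm. Layer 22 is larger (31.21 vs 23.84 mm).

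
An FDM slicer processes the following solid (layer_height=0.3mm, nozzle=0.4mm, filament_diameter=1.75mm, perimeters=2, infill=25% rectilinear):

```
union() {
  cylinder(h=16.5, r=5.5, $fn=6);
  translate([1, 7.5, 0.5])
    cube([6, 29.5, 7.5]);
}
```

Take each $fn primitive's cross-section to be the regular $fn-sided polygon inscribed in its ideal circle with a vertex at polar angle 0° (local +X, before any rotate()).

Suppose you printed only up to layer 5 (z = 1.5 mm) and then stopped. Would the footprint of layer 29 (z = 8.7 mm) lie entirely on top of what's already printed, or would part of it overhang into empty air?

Compare the two slices. At z = 1.5: the r=5.5 cylinder gives a regular 6-gon of circumradius 5.5 (constant along its height) (area = (6/2)·5.500²·sin(360°/6) = 78.59 mm²); the cube at (1, 7.5) (footprint 6×29.5) is included at this height (area 177.00 mm²); Combining (union): the 2 present regions are separate (no shared area or edge), so areas and boundary lengths simply add and each stays a separate island — area = 255.59 mm². At z = 8.7: the r=5.5 cylinder gives a regular 6-gon of circumradius 5.5 (constant along its height) (area = (6/2)·5.500²·sin(360°/6) = 78.59 mm²); the cube at (1, 7.5) does not reach this height (z outside [0.5, 8]); Taking the union: only the r=5.5 cylinder is present, so the union is just that shape — area = 78.59 mm². Checking containment: the cross-section at z = 8.7 is a subset of the cross-section at z = 1.5.

entirely on top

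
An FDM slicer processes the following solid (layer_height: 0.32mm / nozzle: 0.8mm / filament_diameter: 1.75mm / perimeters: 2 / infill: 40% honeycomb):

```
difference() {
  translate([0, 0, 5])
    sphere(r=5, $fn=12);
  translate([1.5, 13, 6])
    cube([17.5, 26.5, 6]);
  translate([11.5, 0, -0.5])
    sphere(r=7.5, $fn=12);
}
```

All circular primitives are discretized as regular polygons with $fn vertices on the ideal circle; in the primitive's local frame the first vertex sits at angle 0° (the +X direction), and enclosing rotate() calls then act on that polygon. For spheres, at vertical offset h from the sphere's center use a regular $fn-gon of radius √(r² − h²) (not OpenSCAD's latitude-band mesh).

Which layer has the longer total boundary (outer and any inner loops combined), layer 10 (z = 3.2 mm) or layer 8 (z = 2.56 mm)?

Layer 10 (z = 3.2): the r=5 sphere contributes a regular 12-gon of circumradius √(5²−1.8²) = 4.665 (perimeter = 2·12·4.665·sin(180°/12) = 28.98 mm); the cube at (1.5, 13) is not intersected at this z (z outside [6, 12]); the sphere at (11.5, 0): section is a regular 12-gon, circumradius = √(r²−h²) = √(7.5²−3.7²) = 6.524 (perimeter = 2·12·6.524·sin(180°/12) = 40.52 mm); Subtracting the remaining from the first: starting from the r=5 sphere, the r=7.5 sphere at (11.5, 0) misses the remaining region (no effect) — boundary = 28.98 mm. So its perimeter = 28.98 mm. Layer 8 (z = 2.56): the r=5 sphere contributes a regular 12-gon of circumradius √(5²−2.44²) = 4.364 (perimeter = 2·12·4.364·sin(180°/12) = 27.11 mm); the cube at (1.5, 13) is absent (z outside [6, 12]); the sphere at (11.5, 0): section is a regular 12-gon, circumradius = √(r²−h²) = √(7.5²−3.06²) = 6.847 (perimeter = 2·12·6.847·sin(180°/12) = 42.53 mm); Taking the first minus the rest: starting from the r=5 sphere, the r=7.5 sphere at (11.5, 0) misses the remaining region (no effect) — boundary = 27.11 mm. So its perimeter = 27.11 mm. Layer 10 is larger (28.98 vs 27.11 mm).

layer 10 (z = 3.2 mm)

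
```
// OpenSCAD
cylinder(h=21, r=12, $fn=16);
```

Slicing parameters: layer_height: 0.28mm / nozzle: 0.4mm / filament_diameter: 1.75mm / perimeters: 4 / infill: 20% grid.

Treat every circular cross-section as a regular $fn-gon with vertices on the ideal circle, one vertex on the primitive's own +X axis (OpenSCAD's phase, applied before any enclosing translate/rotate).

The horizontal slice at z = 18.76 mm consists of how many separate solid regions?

At z = 18.76 mm: the cylinder: section is a regular 16-gon, circumradius r=12. The result has 1 disconnected region.

1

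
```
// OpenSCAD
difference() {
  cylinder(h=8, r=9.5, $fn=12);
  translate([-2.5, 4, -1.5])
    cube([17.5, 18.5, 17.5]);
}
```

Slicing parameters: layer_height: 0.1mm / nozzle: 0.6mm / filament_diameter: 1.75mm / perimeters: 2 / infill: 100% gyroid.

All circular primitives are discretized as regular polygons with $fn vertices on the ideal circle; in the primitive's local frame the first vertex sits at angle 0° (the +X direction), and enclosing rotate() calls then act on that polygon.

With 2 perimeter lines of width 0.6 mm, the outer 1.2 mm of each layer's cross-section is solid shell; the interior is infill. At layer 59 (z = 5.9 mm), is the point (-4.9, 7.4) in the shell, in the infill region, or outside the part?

shell

At z = 5.9 mm: the cylinder: section is a regular 12-gon, circumradius r=9.5; the 17.5×18.5 cube at (-2.5, 4) contributes its full rectangle; Subtracting the remaining from the first: starting from the r=9.5 cylinder, the 17.5×18.5 cube at (-2.5, 4) partially overlaps it — only the 44.74 mm² overlap (of its 323.75 mm²) is removed, clipping the outline — 1 connected region. Overall, the cross-section is a single solid region. The nearest boundary edge runs (-8.23, 4.75)→(-4.75, 8.23); distance from the point to it = 0.48 mm. The point is inside the cross-section, 0.48 mm from the nearest boundary — within the 1.2 mm shell band (2 × 0.6).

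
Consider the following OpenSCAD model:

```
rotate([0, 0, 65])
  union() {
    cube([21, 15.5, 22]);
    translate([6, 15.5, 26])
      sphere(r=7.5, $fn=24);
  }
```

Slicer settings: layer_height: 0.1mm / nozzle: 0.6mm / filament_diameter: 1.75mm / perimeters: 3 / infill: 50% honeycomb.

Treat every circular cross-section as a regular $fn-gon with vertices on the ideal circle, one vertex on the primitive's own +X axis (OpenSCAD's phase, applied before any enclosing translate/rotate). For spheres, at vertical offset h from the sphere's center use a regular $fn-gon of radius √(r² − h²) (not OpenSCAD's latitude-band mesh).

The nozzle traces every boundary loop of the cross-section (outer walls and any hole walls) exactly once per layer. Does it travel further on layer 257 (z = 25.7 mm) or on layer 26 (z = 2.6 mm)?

layer 26 (z = 2.6 mm)

Layer 257 (z = 25.7): the cube does not reach this height (z outside [0, 22]); the r=7.5 sphere at (6, 15.5) contributes a regular 24-gon of circumradius √(7.5²−0.3²) = 7.494 (perimeter = 2·24·7.494·sin(180°/24) = 46.95 mm); Taking the union: only the r=7.5 sphere at (6, 15.5) is present, so the union is just that shape — boundary = 46.95 mm; (whole slice rotated 65° about Z — lengths, areas and connectivity unchanged). So its perimeter = 46.95 mm. Layer 26 (z = 2.6): the 21×15.5 cube contributes its full rectangle (perimeter 73.00 mm); the sphere at (6, 15.5) is absent (|z−center|=23.400 > r=7.5); Taking the union: only the 21×15.5 cube is present, so the union is just that shape — boundary = 73.00 mm; (rotated 65° about Z; rotation is an isometry so areas/perimeters/island counts are preserved). So its perimeter = 73.00 mm. Layer 26 is larger (73.00 vs 46.95 mm).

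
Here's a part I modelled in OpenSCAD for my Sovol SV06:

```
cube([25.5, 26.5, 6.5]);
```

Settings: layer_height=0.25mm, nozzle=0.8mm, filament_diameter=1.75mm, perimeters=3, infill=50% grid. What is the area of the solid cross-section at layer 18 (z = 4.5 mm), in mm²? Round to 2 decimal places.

At z = 4.5 mm: the cube is present — its section is the full 25.5×26.5 rectangle (area 675.75 mm²). Overall, the cross-section is a single solid region. Net area = 675.75 mm².

675.75 mm²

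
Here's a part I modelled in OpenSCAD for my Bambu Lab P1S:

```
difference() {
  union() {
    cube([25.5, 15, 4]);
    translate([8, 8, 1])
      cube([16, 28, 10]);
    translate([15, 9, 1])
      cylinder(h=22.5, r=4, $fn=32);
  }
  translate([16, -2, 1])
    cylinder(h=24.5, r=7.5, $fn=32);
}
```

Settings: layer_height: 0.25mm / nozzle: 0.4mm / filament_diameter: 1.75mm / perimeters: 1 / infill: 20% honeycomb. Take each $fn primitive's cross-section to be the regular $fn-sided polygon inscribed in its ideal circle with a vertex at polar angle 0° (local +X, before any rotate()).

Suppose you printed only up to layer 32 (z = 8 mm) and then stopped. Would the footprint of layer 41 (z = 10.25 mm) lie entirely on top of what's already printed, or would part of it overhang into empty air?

Compare the two slices. At z = 8: the cube is absent (z outside [0, 4]); the cube at (8, 8) is present — its section is the full 16×28 rectangle (area 448.00 mm²); the cylinder at (15, 9): section is a regular 32-gon, circumradius r=4 (area = (32/2)·4.000²·sin(360°/32) = 49.94 mm²); Taking the union: the regions partially overlap — summed areas 497.94 mm² minus the doubly-counted overlap 32.86 mm² gives 465.08 mm² — area = 465.08 mm²; the r=7.5 cylinder at (16, -2) contributes a regular 32-gon of circumradius 7.5 (area = (32/2)·7.500²·sin(360°/32) = 175.58 mm²); After the difference (first − rest): starting from that combined region (465.08 mm²), the r=7.5 cylinder at (16, -2) partially overlaps it — only the 0.82 mm² overlap (of its 175.58 mm²) is removed, clipping the outline — area = 464.26 mm². At z = 10.25: the cube is not intersected at this z (z outside [0, 4]); the cube at (8, 8) is present — its section is the full 16×28 rectangle (area 448.00 mm²); the r=4 cylinder at (15, 9) contributes a regular 32-gon of circumradius 4 (area = (32/2)·4.000²·sin(360°/32) = 49.94 mm²); Combining (union): the regions partially overlap — summed areas 497.94 mm² minus the doubly-counted overlap 32.86 mm² gives 465.08 mm² — area = 465.08 mm²; the r=7.5 cylinder at (16, -2) contributes a regular 32-gon of circumradius 7.5 (area = (32/2)·7.500²·sin(360°/32) = 175.58 mm²); Subtracting the remaining from the first: starting from the result so far (465.08 mm²), the r=7.5 cylinder at (16, -2) partially overlaps it — only the 0.82 mm² overlap (of its 175.58 mm²) is removed, clipping the outline — area = 464.26 mm². Checking containment: the cross-section at z = 10.25 is a subset of the cross-section at z = 8.

entirely on top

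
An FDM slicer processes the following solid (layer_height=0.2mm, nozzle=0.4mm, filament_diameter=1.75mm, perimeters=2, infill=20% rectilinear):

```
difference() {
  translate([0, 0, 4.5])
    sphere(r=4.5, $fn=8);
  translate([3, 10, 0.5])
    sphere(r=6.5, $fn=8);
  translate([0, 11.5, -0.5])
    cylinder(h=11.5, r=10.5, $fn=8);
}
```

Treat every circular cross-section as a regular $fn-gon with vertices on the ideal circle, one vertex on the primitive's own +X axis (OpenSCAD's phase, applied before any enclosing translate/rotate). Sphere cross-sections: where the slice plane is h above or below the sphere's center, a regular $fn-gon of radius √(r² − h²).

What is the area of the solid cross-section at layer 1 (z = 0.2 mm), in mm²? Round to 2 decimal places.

At z = 0.2 mm: the sphere: section is a regular 8-gon, circumradius = √(r²−h²) = √(4.5²−4.3²) = 1.327 (area = (8/2)·1.327²·sin(360°/8) = 4.98 mm²); the r=6.5 sphere at (3, 10) contributes a regular 8-gon of circumradius √(6.5²−0.3²) = 6.493 (area = (8/2)·6.493²·sin(360°/8) = 119.25 mm²); the r=10.5 cylinder at (0, 11.5) contributes a regular 8-gon of circumradius 10.5 (area = (8/2)·10.500²·sin(360°/8) = 311.83 mm²); Taking the first minus the rest: starting from the r=4.5 sphere (4.98 mm²), the r=6.5 sphere at (3, 10) misses the remaining region (no effect); the r=10.5 cylinder at (0, 11.5) partially overlaps it — only the 0.13 mm² overlap (of its 311.83 mm²) is removed, clipping the outline — area = 4.85 mm². Overall, the cross-section is a single solid region. Net area = 4.85 mm².

4.85 mm²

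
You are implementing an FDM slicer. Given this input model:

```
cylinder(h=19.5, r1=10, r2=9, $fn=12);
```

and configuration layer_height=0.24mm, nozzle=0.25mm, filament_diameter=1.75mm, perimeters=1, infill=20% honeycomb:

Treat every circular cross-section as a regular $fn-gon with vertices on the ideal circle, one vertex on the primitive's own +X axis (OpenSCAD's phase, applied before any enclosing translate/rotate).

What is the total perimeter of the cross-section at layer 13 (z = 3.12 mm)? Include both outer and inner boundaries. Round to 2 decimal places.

61.12 mm

At z = 3.12 mm: the cone contributes a regular 12-gon of circumradius 9.840 (interpolated between r1=10 and r2=9 at t=0.160) (perimeter = 2·12·9.840·sin(180°/12) = 61.12 mm). Overall, the cross-section is a single solid region. Total boundary length (outer) = 61.12 mm.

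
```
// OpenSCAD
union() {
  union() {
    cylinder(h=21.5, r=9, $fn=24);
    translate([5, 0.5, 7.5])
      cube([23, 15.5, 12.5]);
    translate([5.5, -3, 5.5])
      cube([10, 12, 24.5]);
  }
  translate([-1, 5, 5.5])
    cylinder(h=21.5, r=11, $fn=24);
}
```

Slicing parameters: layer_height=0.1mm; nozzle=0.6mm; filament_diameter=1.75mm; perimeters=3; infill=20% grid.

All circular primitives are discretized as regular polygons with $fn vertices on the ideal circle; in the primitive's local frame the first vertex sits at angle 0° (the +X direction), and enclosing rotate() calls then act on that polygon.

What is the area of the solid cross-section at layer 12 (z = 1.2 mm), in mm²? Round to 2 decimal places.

At z = 1.2 mm: the cylinder: section is a regular 24-gon, circumradius r=9 (area = (24/2)·9.000²·sin(360°/24) = 251.57 mm²); the cube at (5, 0.5) is not intersected at this z (z outside [7.5, 20]); the cube at (5.5, -3) does not reach this height (z outside [5.5, 30]); Merging all regions: only the r=9 cylinder is present, so the union is just that shape — area = 251.57 mm²; the cylinder at (-1, 5) is absent (z outside [5.5, 27]); Merging all regions: only that combined region is present, so the union is just that shape — area = 251.57 mm². Overall, the cross-section is a single solid region. Net area = 251.57 mm².

251.57 mm²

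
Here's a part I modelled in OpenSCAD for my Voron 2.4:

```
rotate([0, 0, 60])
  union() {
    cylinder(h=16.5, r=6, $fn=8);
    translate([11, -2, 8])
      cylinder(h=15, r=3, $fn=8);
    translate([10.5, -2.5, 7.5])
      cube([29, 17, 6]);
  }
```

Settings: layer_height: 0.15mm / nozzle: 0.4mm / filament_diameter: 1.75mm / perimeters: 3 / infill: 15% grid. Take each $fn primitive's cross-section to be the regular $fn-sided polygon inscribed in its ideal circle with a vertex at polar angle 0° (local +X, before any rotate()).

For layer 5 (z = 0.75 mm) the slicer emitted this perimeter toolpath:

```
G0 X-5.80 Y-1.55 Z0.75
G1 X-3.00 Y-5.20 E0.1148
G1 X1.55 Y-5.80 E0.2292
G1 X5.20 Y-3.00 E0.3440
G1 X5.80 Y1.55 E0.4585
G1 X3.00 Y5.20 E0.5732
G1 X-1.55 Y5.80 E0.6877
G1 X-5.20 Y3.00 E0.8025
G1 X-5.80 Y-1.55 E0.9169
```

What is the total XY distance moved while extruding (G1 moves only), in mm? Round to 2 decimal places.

36.76 mm

Sum the Euclidean lengths of each G1 segment: total = 36.76 mm.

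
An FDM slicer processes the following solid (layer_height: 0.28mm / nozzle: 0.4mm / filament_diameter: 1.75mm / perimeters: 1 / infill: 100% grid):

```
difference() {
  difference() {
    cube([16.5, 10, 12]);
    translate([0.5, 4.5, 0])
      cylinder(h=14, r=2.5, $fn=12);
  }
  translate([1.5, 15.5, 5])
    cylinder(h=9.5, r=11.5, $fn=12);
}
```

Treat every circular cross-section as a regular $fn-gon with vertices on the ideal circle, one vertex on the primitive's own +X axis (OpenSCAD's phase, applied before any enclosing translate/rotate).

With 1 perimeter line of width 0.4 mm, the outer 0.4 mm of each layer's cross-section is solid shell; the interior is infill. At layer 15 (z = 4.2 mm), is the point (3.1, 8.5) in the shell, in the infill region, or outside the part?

infill

At z = 4.2 mm: the 16.5×10 cube contributes its full rectangle; the cylinder at (0.5, 4.5): section is a regular 12-gon, circumradius r=2.5; After the difference (first − rest): starting from the 16.5×10 cube, the r=2.5 cylinder at (0.5, 4.5) partially overlaps it — only the 11.81 mm² overlap (of its 18.75 mm²) is removed, clipping the outline — 1 connected region; the cylinder at (1.5, 15.5) is absent (z outside [5, 14.5]); Subtracting the remaining from the first: none of the subtracted shapes is present at this height, so the result so far is unchanged — 1 connected region. Overall, the cross-section is a single solid region. The nearest boundary edge runs (0.00, 10.00)→(16.50, 10.00); distance from the point to it = 1.50 mm. The point is inside the cross-section and 1.50 mm from the nearest boundary — more than the 0.4 mm shell width (1 × 0.4), so it's in the infill interior.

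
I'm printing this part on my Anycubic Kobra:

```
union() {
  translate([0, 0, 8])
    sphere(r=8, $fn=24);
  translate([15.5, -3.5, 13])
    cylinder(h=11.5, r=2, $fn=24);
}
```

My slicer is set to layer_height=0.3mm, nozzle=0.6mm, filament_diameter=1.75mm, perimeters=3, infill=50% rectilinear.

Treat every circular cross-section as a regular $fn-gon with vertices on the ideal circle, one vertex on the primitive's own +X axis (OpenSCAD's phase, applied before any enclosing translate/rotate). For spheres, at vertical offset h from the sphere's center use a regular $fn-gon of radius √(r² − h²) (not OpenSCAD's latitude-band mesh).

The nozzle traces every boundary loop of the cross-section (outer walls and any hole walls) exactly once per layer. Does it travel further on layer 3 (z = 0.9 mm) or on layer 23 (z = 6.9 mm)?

layer 23 (z = 6.9 mm)

Layer 3 (z = 0.9): the r=8 sphere slices to a regular 24-gon of circumradius 3.686 (√(r²−h²) with h=7.1 from center) (perimeter = 2·24·3.686·sin(180°/24) = 23.10 mm); the cylinder at (15.5, -3.5) is absent (z outside [13, 24.5]); Taking the union: only the r=8 sphere is present, so the union is just that shape — boundary = 23.10 mm. So its perimeter = 23.10 mm. Layer 23 (z = 6.9): the r=8 sphere slices to a regular 24-gon of circumradius 7.924 (√(r²−h²) with h=1.1 from center) (perimeter = 2·24·7.924·sin(180°/24) = 49.65 mm); the cylinder at (15.5, -3.5) is not intersected at this z (z outside [13, 24.5]); Combining (union): only the r=8 sphere is present, so the union is just that shape — boundary = 49.65 mm. So its perimeter = 49.65 mm. Layer 23 is larger (49.65 vs 23.10 mm).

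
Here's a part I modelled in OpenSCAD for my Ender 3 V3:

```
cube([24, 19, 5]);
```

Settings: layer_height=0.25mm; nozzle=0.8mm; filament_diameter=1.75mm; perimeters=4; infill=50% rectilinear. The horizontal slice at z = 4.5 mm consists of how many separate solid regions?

1

At z = 4.5 mm: the cube is present — its section is the full 24×19 rectangle. The result has 1 disconnected region.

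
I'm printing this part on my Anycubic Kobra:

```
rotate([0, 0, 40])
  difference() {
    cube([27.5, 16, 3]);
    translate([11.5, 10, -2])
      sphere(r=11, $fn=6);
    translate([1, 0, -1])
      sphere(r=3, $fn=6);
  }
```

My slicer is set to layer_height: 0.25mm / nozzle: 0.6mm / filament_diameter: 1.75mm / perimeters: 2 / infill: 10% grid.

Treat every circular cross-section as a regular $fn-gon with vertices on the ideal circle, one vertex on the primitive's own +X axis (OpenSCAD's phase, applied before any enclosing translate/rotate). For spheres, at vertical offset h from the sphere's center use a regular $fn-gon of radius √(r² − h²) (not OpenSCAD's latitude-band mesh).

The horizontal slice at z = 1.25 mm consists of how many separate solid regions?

At z = 1.25 mm: the cube (footprint 27.5×16) is included at this height; the sphere at (11.5, 10): section is a regular 6-gon, circumradius = √(r²−h²) = √(11²−3.25²) = 10.509; the r=3 sphere at (1, 0) slices to a regular 6-gon of circumradius 1.984 (√(r²−h²) with h=2.25 from center); Subtracting the remaining from the first: starting from the 27.5×16 cube, the r=11 sphere at (11.5, 10) partially overlaps it — only the 248.79 mm² overlap (of its 286.93 mm²) is removed, clipping the outline; the r=3 sphere at (1, 0) partially overlaps it — only the 4.28 mm² overlap (of its 10.23 mm²) is removed, clipping the outline — 1 connected region; (rotated 40° about Z; rotation is an isometry so areas/perimeters/island counts are preserved). The result has 1 disconnected region.

1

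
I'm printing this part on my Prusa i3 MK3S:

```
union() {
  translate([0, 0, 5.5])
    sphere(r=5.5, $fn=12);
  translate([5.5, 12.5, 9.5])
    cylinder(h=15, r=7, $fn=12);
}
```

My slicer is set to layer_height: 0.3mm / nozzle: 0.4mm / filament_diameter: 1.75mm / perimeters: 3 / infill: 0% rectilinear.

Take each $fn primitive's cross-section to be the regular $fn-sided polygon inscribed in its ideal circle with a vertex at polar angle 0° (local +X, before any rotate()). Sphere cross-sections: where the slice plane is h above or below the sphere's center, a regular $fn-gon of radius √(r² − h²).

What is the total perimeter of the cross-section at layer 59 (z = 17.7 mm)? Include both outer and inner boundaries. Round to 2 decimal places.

At z = 17.7 mm: the sphere is not intersected at this z (|z−center|=12.200 > r=5.5); the r=7 cylinder at (5.5, 12.5) contributes a regular 12-gon of circumradius 7 (perimeter = 2·12·7.000·sin(180°/12) = 43.48 mm); Merging all regions: only the r=7 cylinder at (5.5, 12.5) is present, so the union is just that shape — boundary = 43.48 mm. Overall, the cross-section is a single solid region. Total boundary length (outer) = 43.48 mm.

43.48 mm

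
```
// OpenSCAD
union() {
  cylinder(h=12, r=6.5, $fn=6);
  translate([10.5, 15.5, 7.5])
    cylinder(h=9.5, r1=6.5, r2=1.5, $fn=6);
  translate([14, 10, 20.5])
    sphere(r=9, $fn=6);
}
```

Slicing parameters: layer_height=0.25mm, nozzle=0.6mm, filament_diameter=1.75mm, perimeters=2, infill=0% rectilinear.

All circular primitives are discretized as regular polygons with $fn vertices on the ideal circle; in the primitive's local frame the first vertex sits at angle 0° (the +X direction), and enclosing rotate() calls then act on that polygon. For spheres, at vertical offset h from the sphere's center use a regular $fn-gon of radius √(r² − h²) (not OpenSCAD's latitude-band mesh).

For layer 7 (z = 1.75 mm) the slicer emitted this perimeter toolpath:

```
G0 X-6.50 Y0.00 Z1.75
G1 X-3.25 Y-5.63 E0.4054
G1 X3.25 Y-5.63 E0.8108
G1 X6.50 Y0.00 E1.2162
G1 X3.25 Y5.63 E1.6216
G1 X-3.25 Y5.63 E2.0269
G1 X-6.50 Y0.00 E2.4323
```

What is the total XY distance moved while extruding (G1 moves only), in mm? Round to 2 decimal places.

Sum the Euclidean lengths of each G1 segment: total = 39.00 mm.

39.00 mm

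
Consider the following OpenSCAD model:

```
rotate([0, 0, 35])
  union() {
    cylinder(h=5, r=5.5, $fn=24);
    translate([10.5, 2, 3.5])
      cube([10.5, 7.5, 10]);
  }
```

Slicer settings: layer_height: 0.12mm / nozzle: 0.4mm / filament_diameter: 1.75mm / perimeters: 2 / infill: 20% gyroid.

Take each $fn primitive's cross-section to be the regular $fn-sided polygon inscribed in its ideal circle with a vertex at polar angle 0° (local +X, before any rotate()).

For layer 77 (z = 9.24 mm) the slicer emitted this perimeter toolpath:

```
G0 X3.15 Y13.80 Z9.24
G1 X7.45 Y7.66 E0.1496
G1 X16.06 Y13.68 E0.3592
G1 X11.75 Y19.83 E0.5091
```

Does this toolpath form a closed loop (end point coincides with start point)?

no

Start point (G0): (3.15, 13.80). End point (last G1): the path does not return to the start — open.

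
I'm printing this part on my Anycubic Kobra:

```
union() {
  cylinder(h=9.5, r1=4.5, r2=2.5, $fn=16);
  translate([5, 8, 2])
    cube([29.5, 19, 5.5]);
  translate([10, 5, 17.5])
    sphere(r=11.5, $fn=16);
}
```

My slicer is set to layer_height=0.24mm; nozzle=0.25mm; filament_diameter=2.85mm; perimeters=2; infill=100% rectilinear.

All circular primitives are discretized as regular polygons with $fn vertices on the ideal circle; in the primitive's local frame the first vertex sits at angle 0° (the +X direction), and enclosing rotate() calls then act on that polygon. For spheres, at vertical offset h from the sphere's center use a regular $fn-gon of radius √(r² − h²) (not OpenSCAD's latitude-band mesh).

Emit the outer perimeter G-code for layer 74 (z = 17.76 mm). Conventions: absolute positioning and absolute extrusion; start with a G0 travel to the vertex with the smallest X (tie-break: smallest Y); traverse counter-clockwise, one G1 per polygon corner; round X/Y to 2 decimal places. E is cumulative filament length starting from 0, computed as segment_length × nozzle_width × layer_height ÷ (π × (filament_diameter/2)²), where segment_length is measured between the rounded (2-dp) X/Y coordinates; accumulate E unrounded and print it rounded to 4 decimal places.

At z = 17.76 mm: the cone is not intersected at this z (z outside [0, 9.5]); the cube at (5, 8) is not intersected at this z (z outside [2, 7.5]); the r=11.5 sphere at (10, 5) contributes a regular 16-gon of circumradius √(11.5²−0.26²) = 11.497; Combining (union): only the r=11.5 sphere at (10, 5) is present, so the union is just that shape — 1 connected region. The outline is a single polygon with 16 vertices. Extrusion per mm of travel: 0.25 × 0.24 / (π × 1.425²) = 0.009405. Accumulating E over each segment gives final E = 0.6751.

G0 X-1.50 Y5.00 Z17.76
G1 X-0.62 Y0.60 E0.0422
G1 X1.87 Y-3.13 E0.0844
G1 X5.60 Y-5.62 E0.1266
G1 X10.00 Y-6.50 E0.1688
G1 X14.40 Y-5.62 E0.2110
G1 X18.13 Y-3.13 E0.2531
G1 X20.62 Y0.60 E0.2953
G1 X21.50 Y5.00 E0.3375
G1 X20.62 Y9.40 E0.3797
G1 X18.13 Y13.13 E0.4219
G1 X14.40 Y15.62 E0.4641
G1 X10.00 Y16.50 E0.5063
G1 X5.60 Y15.62 E0.5485
G1 X1.87 Y13.13 E0.5907
G1 X-0.62 Y9.40 E0.6329
G1 X-1.50 Y5.00 E0.6751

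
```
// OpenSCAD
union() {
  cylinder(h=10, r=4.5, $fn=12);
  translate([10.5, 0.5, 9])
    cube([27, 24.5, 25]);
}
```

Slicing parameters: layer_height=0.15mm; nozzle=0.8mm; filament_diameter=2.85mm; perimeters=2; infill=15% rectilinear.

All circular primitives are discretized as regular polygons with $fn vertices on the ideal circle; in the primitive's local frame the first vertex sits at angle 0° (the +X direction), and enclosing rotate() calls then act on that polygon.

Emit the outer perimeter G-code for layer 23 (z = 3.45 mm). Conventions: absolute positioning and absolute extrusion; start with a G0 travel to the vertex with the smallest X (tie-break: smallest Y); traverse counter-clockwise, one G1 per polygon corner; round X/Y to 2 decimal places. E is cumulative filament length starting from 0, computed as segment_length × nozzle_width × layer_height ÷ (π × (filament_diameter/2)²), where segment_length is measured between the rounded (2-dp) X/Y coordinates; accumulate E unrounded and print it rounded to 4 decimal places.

G0 X-4.50 Y0.00 Z3.45
G1 X-3.90 Y-2.25 E0.0438
G1 X-2.25 Y-3.90 E0.0877
G1 X0.00 Y-4.50 E0.1315
G1 X2.25 Y-3.90 E0.1753
G1 X3.90 Y-2.25 E0.2192
G1 X4.50 Y0.00 E0.2630
G1 X3.90 Y2.25 E0.3068
G1 X2.25 Y3.90 E0.3507
G1 X0.00 Y4.50 E0.3945
G1 X-2.25 Y3.90 E0.4383
G1 X-3.90 Y2.25 E0.4822
G1 X-4.50 Y0.00 E0.5260

At z = 3.45 mm: the r=4.5 cylinder contributes a regular 12-gon of circumradius 4.5; the cube at (10.5, 0.5) does not reach this height (z outside [9, 34]); Combining (union): only the r=4.5 cylinder is present, so the union is just that shape — 1 connected region. The outline is a single polygon with 12 vertices. Extrusion per mm of travel: 0.8 × 0.15 / (π × 1.425²) = 0.018811. Accumulating E over each segment gives final E = 0.5260.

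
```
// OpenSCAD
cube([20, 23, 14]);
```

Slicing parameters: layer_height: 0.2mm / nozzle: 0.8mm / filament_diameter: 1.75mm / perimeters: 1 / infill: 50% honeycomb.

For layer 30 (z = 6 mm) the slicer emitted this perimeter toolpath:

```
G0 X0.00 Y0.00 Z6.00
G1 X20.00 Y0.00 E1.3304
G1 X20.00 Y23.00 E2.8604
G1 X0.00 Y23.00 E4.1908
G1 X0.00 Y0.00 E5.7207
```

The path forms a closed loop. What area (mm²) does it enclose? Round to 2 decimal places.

460.00 mm²

Apply the shoelace formula to the sequence of (X, Y) vertices; enclosed area = 460.00 mm².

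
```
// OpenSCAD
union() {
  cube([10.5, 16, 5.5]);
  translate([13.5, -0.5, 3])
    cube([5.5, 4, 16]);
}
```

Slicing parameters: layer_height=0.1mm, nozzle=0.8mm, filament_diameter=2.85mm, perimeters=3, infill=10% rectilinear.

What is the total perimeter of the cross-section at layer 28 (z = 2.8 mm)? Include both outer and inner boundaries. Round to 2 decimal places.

53.00 mm

At z = 2.8 mm: the cube is present — its section is the full 10.5×16 rectangle (perimeter 53.00 mm); the cube at (13.5, -0.5) is absent (z outside [3, 19]); Taking the union: only the 10.5×16 cube is present, so the union is just that shape — boundary = 53.00 mm. Overall, the cross-section is a single solid region. Total boundary length (outer) = 53.00 mm.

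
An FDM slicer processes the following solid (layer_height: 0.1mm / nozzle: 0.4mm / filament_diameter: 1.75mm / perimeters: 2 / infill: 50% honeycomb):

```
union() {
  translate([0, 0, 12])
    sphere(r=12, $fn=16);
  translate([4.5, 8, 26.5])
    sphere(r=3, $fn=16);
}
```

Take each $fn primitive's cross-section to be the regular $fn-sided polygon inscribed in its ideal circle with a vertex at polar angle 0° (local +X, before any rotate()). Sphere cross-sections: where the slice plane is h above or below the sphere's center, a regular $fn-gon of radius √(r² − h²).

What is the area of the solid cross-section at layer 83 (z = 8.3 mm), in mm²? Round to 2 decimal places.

At z = 8.3 mm: the r=12 sphere contributes a regular 16-gon of circumradius √(12²−3.7²) = 11.415 (area = (16/2)·11.415²·sin(360°/16) = 398.94 mm²); the sphere at (4.5, 8) is not intersected at this z (|z−center|=18.200 > r=3); Merging all regions: only the r=12 sphere is present, so the union is just that shape — area = 398.94 mm². Overall, the cross-section is a single solid region. Net area = 398.94 mm².

398.94 mm²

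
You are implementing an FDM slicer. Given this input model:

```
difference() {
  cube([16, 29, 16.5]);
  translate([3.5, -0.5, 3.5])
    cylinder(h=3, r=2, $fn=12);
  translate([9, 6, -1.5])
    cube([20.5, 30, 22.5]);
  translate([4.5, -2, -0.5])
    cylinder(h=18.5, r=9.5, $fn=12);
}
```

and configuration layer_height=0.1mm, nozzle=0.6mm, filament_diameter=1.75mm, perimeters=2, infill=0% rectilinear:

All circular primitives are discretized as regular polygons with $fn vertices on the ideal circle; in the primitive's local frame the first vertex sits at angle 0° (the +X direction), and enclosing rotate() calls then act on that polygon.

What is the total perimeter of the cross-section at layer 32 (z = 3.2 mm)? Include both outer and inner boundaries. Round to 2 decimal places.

86.23 mm

At z = 3.2 mm: the cube (footprint 16×29) is included at this height (perimeter 90.00 mm); the cylinder at (3.5, -0.5) does not reach this height (z outside [3.5, 6.5]); the 20.5×30 cube at (9, 6) contributes its full rectangle (perimeter 101.00 mm); the r=9.5 cylinder at (4.5, -2) gives a regular 12-gon of circumradius 9.5 (constant along its height) (perimeter = 2·12·9.500·sin(180°/12) = 59.01 mm); Taking the first minus the rest: starting from the 16×29 cube, the 20.5×30 cube at (9, 6) partially overlaps it — only the 161.00 mm² overlap (of its 615.00 mm²) is removed, clipping the outline; the r=9.5 cylinder at (4.5, -2) partially overlaps it — only the 80.17 mm² overlap (of its 270.75 mm²) is removed, clipping the outline — boundary = 86.23 mm. Overall, the cross-section has 2 separate islands. Total boundary length (outer) = 86.23 mm.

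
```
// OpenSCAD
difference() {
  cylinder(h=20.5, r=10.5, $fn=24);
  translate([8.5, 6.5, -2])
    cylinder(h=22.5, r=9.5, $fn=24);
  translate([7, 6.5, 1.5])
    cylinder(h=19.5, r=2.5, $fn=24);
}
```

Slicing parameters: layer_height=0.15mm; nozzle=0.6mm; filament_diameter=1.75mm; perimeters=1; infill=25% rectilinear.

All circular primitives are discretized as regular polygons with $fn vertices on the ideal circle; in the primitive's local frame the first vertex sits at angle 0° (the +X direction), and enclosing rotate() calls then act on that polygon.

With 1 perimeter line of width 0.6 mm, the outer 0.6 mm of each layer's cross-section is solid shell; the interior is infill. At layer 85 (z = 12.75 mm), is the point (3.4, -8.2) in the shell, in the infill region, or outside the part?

At z = 12.75 mm: the r=10.5 cylinder gives a regular 24-gon of circumradius 10.5 (constant along its height); the r=9.5 cylinder at (8.5, 6.5) contributes a regular 24-gon of circumradius 9.5; the r=2.5 cylinder at (7, 6.5) contributes a regular 24-gon of circumradius 2.5; After the difference (first − rest): starting from the r=10.5 cylinder, the r=9.5 cylinder at (8.5, 6.5) partially overlaps it — only the 108.28 mm² overlap (of its 280.30 mm²) is removed, clipping the outline; the r=2.5 cylinder at (7, 6.5) misses the remaining region (no effect) — 1 connected region. Overall, the cross-section is a single solid region. The nearest boundary edge runs (5.25, -9.09)→(2.72, -10.14); distance from the point to it = 1.53 mm. The point is inside the cross-section and 1.53 mm from the nearest boundary — more than the 0.6 mm shell width (1 × 0.6), so it's in the infill interior.

infill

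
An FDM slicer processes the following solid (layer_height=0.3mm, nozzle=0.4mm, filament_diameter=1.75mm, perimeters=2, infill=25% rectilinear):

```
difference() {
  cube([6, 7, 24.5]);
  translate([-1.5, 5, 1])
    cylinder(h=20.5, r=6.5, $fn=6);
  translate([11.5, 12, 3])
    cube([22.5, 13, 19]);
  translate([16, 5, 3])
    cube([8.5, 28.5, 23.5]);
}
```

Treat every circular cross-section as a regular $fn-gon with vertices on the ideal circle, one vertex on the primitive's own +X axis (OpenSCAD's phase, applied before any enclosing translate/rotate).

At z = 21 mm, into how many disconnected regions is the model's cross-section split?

At z = 21 mm: the cube (footprint 6×7) is included at this height; the r=6.5 cylinder at (-1.5, 5) contributes a regular 6-gon of circumradius 6.5; the cube at (11.5, 12) is present — its section is the full 22.5×13 rectangle; the cube at (16, 5) (footprint 8.5×28.5) is included at this height; Subtracting the remaining from the first: starting from the 6×7 cube, the r=6.5 cylinder at (-1.5, 5) partially overlaps it — only the 26.63 mm² overlap (of its 109.77 mm²) is removed, clipping the outline; the 22.5×13 cube at (11.5, 12) misses the remaining region (no effect); the 8.5×28.5 cube at (16, 5) misses the remaining region (no effect) — 1 connected region. The result has 1 disconnected region.

1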